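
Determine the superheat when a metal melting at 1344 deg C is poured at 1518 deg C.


Formula: Superheat = T_pour - T_melt
Superheat = 1518 - 1344 = 174 deg C

Final answer: 174 deg C


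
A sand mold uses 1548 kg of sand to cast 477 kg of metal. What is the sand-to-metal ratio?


Formula: Sand-to-Metal Ratio = W_sand / W_metal
Ratio = 1548 kg / 477 kg = 3.2453

3.2453


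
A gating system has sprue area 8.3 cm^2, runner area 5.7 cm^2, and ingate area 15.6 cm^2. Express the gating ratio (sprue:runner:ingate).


Sprue:Runner:Ingate = 1 : 5.7/8.3 : 15.6/8.3 = 1:0.69:1.88


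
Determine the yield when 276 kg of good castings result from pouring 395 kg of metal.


Formula: Casting Yield = (W_good / W_total) * 100
Yield = (276 kg / 395 kg) * 100 = 69.8734%

Final answer: 69.8734%


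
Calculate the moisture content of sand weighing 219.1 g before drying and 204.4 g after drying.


Formula: MC = (W_wet - W_dry) / W_wet * 100
Water mass = 219.1 - 204.4 = 14.7 g
MC = 14.7 / 219.1 * 100 = 6.7093%

Answer: 6.7093%


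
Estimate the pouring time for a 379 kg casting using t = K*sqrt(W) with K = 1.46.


Formula: t = K * sqrt(W)
sqrt(W) = sqrt(379) = 19.46792
t = 1.46 * 19.46792 = 28.4232 s


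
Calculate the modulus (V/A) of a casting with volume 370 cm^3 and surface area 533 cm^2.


Formula: Casting Modulus M = V / A
M = 370 cm^3 / 533 cm^2 = 0.6942 cm

0.6942 cm


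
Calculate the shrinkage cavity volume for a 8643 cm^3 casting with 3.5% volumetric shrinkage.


Formula: V_shrink = V_casting * shrinkage_pct / 100
V_shrink = 8643 cm^3 * 3.5 / 100 = 302.5050 cm^3

302.5050 cm^3


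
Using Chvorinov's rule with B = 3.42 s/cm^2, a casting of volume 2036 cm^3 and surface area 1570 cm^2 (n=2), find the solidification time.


Formula: t_s = B * (V/A)^n  (Chvorinov's rule, n=2)
Modulus M = V/A = 2036/1570 = 1.296815 cm
M^2 = 1.296815^2 = 1.681729 cm^2
t_s = 3.42 * 1.681729 = 5.7515 s

Final answer: 5.7515 s


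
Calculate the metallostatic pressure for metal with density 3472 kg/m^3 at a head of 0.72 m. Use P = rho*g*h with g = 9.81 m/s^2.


Formula: P = rho * g * h
rho * g = 3472 * 9.81 = 34060.32 N/m^3
P = 34060.32 * 0.72 = 24523.4304 Pa


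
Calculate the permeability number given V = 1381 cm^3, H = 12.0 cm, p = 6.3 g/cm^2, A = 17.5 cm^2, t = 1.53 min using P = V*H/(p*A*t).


Formula: Permeability Number P = (V * H) / (p * A * t)
Numerator: V * H = 1381 * 12.0 = 16572.0
Denominator: p * A * t = 6.3 * 17.5 * 1.53 = 168.6825
P = 16572.0 / 168.6825 = 98.2437

Final answer: 98.2437


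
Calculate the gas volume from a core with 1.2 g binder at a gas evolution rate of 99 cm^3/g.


Formula: V_gas = W_binder * gas_evolution_rate
V = 1.2 g * 99 cm^3/g = 118.8000 cm^3

Final answer: 118.8000 cm^3


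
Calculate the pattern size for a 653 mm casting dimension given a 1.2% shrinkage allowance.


Formula: L_pattern = L_casting * (1 + shrinkage_rate/100)
Shrinkage factor = 1 + 1.2/100 = 1.012
L_pattern = 653 mm * 1.012 = 660.8360 mm

Answer: 660.8360 mm


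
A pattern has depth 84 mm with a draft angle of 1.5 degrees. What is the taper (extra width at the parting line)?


Formula: taper = depth * tan(draft_angle)
tan(1.5 deg) = 0.0261859
taper = 84 mm * 0.0261859 = 2.1996 mm

Answer: 2.1996 mm


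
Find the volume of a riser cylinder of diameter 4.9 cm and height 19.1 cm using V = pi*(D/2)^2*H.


Formula: V = pi * (D/2)^2 * H  (cylinder volume)
Radius = D/2 = 4.9/2 = 2.45 cm
V = pi * 2.45^2 * 19.1 = 360.1765 cm^3

360.1765 cm^3


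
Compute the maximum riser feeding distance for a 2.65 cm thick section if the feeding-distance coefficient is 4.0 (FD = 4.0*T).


Formula: FD = 4.0 * T  (riser feeding-distance rule)
FD = 4.0 * 2.65 cm = 10.6000 cm


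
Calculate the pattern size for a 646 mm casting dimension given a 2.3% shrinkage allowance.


Formula: L_pattern = L_casting * (1 + shrinkage_rate/100)
Shrinkage factor = 1 + 2.3/100 = 1.023
L_pattern = 646 mm * 1.023 = 660.8580 mm


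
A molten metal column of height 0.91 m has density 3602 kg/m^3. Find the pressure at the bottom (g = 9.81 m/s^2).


Formula: P = rho * g * h
rho * g = 3602 * 9.81 = 35335.62 N/m^3
P = 35335.62 * 0.91 = 32155.4142 Pa

32155.4142 Pa


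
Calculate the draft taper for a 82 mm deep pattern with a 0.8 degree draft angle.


Formula: taper = depth * tan(draft_angle)
tan(0.8 deg) = 0.0139635
taper = 82 mm * 0.0139635 = 1.1450 mm


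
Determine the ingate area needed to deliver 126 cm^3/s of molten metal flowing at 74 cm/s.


Formula: A_ingate = Q / v  (continuity equation)
A = 126 cm^3/s / 74 cm/s = 1.7027 cm^2

Final answer: 1.7027 cm^2


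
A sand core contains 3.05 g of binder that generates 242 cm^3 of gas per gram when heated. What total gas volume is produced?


Formula: V_gas = W_binder * gas_evolution_rate
V = 3.05 g * 242 cm^3/g = 738.1000 cm^3

738.1000 cm^3


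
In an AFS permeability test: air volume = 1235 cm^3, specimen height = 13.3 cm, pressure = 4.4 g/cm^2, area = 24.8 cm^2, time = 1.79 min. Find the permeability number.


Formula: Permeability Number P = (V * H) / (p * A * t)
Numerator: V * H = 1235 * 13.3 = 16425.5
Denominator: p * A * t = 4.4 * 24.8 * 1.79 = 195.3248
P = 16425.5 / 195.3248 = 84.0933


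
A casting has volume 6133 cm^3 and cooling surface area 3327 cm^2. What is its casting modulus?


Formula: Casting Modulus M = V / A
M = 6133 cm^3 / 3327 cm^2 = 1.8434 cm

Final answer: 1.8434 cm


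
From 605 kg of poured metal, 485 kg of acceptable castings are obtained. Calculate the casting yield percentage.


Formula: Casting Yield = (W_good / W_total) * 100
Yield = (485 kg / 605 kg) * 100 = 80.1653%

Final answer: 80.1653%


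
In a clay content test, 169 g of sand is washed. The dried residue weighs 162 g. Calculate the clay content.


Formula: Clay% = (W_total - W_washed) / W_total * 100
Clay mass = 169 - 162 = 7 g
Clay% = 7 / 169 * 100 = 4.1420%

Final answer: 4.1420%


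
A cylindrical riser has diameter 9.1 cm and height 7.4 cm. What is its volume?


Formula: V = pi * (D/2)^2 * H  (cylinder volume)
Radius = D/2 = 9.1/2 = 4.55 cm
V = pi * 4.55^2 * 7.4 = 481.2873 cm^3

Answer: 481.2873 cm^3


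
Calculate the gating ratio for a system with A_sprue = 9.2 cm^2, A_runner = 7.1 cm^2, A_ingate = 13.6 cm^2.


Sprue:Runner:Ingate = 1 : 7.1/9.2 : 13.6/9.2 = 1:0.77:1.48

Final answer: 1:0.77:1.48


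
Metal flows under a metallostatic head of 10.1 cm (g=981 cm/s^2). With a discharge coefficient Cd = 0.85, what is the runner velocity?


Formula: v = Cd * sqrt(2 * g * h)  (Torricelli with discharge coefficient)
2*g*h = 2 * 981 * 10.1 = 19816.2 cm^2/s^2
sqrt(19816.2) = 140.77003 cm/s
v = 0.85 * 140.77003 = 119.6545 cm/s


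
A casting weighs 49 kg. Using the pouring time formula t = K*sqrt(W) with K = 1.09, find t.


Formula: t = K * sqrt(W)
sqrt(W) = sqrt(49) = 7.00000
t = 1.09 * 7.00000 = 7.6300 s

7.6300 s


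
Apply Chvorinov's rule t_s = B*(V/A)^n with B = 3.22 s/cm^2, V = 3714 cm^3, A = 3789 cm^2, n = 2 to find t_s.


Formula: t_s = B * (V/A)^n  (Chvorinov's rule, n=2)
Modulus M = V/A = 3714/3789 = 0.980206 cm
M^2 = 0.980206^2 = 0.960804 cm^2
t_s = 3.22 * 0.960804 = 3.0938 s

Answer: 3.0938 s


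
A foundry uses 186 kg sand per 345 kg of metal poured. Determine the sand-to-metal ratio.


Formula: Sand-to-Metal Ratio = W_sand / W_metal
Ratio = 186 kg / 345 kg = 0.5391

Answer: 0.5391


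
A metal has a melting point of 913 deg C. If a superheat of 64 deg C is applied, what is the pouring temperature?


Formula: T_pour = T_melt + Superheat
T_pour = 913 + 64 = 977 deg C

Final answer: 977 deg C


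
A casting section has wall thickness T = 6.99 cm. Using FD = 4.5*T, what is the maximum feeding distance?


Formula: FD = 4.5 * T  (riser feeding-distance rule)
FD = 4.5 * 6.99 cm = 31.4550 cm

Final answer: 31.4550 cm


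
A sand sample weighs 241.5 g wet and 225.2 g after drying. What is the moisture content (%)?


Formula: MC = (W_wet - W_dry) / W_wet * 100
Water mass = 241.5 - 225.2 = 16.3 g
MC = 16.3 / 241.5 * 100 = 6.7495%

6.7495%


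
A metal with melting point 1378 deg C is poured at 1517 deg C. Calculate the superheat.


Formula: Superheat = T_pour - T_melt
Superheat = 1517 - 1378 = 139 deg C


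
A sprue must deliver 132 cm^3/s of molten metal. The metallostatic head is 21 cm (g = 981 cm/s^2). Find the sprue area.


Formula: v = sqrt(2*g*h), A = Q/v
Velocity: v = sqrt(2 * 981 * 21) = sqrt(41202) = 202.9828 cm/s
Sprue area: A = Q / v = 132 / 202.9828 = 0.6503 cm^2


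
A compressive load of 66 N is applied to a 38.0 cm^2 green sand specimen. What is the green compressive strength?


Formula: Compressive Strength = Force / Area
Strength = 66 N / 38.0 cm^2 = 1.7368 N/cm^2

1.7368 N/cm^2


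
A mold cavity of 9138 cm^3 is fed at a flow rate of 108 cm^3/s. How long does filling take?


Formula: t_fill = V_mold / Q_flow
t = 9138 cm^3 / 108 cm^3/s = 84.6111 s

84.6111 s


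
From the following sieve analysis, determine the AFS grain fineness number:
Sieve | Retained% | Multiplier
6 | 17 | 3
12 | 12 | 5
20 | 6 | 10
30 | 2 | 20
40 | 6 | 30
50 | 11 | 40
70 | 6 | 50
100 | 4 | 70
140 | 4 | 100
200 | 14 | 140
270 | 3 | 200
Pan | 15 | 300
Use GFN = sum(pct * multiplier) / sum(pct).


Formula: GFN = sum(pct * multiplier) / sum(pct)
sum(pct * multiplier) = 8871
sum(pct) = 100
GFN = 8871 / 100 = 88.71

88.71


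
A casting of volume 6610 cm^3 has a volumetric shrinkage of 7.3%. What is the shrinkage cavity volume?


Formula: V_shrink = V_casting * shrinkage_pct / 100
V_shrink = 6610 cm^3 * 7.3 / 100 = 482.5300 cm^3


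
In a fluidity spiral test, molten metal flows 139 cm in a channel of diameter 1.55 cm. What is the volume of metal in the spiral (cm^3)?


Formula: V = pi * (d/2)^2 * L  (cylinder volume)
Radius = 1.55/2 = 0.775 cm
V = pi * 0.775^2 * 139 = 262.2818 cm^3

Final answer: 262.2818 cm^3


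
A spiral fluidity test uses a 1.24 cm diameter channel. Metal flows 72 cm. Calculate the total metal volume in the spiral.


Formula: V = pi * (d/2)^2 * L  (cylinder volume)
Radius = 1.24/2 = 0.62 cm
V = pi * 0.62^2 * 72 = 86.9492 cm^3

Answer: 86.9492 cm^3


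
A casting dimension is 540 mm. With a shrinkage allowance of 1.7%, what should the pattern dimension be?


Formula: L_pattern = L_casting * (1 + shrinkage_rate/100)
Shrinkage factor = 1 + 1.7/100 = 1.017
L_pattern = 540 mm * 1.017 = 549.1800 mm

Answer: 549.1800 mm


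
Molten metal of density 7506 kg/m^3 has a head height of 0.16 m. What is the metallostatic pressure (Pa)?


Formula: P = rho * g * h
rho * g = 7506 * 9.81 = 73633.86 N/m^3
P = 73633.86 * 0.16 = 11781.4176 Pa


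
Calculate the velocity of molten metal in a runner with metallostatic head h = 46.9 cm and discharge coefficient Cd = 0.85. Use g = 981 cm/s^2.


Formula: v = Cd * sqrt(2 * g * h)  (Torricelli with discharge coefficient)
2*g*h = 2 * 981 * 46.9 = 92017.8 cm^2/s^2
sqrt(92017.8) = 303.34436 cm/s
v = 0.85 * 303.34436 = 257.8427 cm/s

Final answer: 257.8427 cm/s


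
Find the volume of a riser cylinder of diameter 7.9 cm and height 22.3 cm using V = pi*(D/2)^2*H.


Formula: V = pi * (D/2)^2 * H  (cylinder volume)
Radius = D/2 = 7.9/2 = 3.95 cm
V = pi * 3.95^2 * 22.3 = 1093.0724 cm^3


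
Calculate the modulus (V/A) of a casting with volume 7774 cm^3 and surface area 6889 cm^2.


Formula: Casting Modulus M = V / A
M = 7774 cm^3 / 6889 cm^2 = 1.1285 cm

1.1285 cm


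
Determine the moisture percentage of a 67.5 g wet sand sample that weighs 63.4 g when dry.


Formula: MC = (W_wet - W_dry) / W_wet * 100
Water mass = 67.5 - 63.4 = 4.1 g
MC = 4.1 / 67.5 * 100 = 6.0741%

Final answer: 6.0741%


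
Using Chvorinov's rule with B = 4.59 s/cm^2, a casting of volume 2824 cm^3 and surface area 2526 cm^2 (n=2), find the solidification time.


Formula: t_s = B * (V/A)^n  (Chvorinov's rule, n=2)
Modulus M = V/A = 2824/2526 = 1.117973 cm
M^2 = 1.117973^2 = 1.249864 cm^2
t_s = 4.59 * 1.249864 = 5.7369 s


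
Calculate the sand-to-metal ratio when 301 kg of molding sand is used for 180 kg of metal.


Formula: Sand-to-Metal Ratio = W_sand / W_metal
Ratio = 301 kg / 180 kg = 1.6722

Final answer: 1.6722


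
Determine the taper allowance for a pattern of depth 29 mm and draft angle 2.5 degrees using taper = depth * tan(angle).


Formula: taper = depth * tan(draft_angle)
tan(2.5 deg) = 0.0436609
taper = 29 mm * 0.0436609 = 1.2662 mm

Answer: 1.2662 mm


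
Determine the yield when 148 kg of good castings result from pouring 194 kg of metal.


Formula: Casting Yield = (W_good / W_total) * 100
Yield = (148 kg / 194 kg) * 100 = 76.2887%

76.2887%


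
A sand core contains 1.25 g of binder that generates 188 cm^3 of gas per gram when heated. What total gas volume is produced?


Formula: V_gas = W_binder * gas_evolution_rate
V = 1.25 g * 188 cm^3/g = 235.0000 cm^3

Final answer: 235.0000 cm^3


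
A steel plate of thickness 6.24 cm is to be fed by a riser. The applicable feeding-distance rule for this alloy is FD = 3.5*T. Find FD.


Formula: FD = 3.5 * T  (riser feeding-distance rule)
FD = 3.5 * 6.24 cm = 21.8400 cm

Answer: 21.8400 cm


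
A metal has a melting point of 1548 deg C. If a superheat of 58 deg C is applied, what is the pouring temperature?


Formula: T_pour = T_melt + Superheat
T_pour = 1548 + 58 = 1606 deg C


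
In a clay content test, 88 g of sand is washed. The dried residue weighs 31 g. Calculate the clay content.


Formula: Clay% = (W_total - W_washed) / W_total * 100
Clay mass = 88 - 31 = 57 g
Clay% = 57 / 88 * 100 = 64.7727%

64.7727%


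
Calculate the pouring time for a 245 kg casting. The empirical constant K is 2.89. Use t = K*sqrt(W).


Formula: t = K * sqrt(W)
sqrt(W) = sqrt(245) = 15.65248
t = 2.89 * 15.65248 = 45.2357 s

45.2357 s


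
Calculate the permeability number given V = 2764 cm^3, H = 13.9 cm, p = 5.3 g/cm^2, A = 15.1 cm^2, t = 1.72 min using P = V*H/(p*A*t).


Formula: Permeability Number P = (V * H) / (p * A * t)
Numerator: V * H = 2764 * 13.9 = 38419.6
Denominator: p * A * t = 5.3 * 15.1 * 1.72 = 137.6516
P = 38419.6 / 137.6516 = 279.1075

Answer: 279.1075


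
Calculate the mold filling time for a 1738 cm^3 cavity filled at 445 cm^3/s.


Formula: t_fill = V_mold / Q_flow
t = 1738 cm^3 / 445 cm^3/s = 3.9056 s

Final answer: 3.9056 s


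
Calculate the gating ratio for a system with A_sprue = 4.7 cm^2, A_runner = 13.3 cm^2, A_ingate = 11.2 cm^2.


Sprue:Runner:Ingate = 1 : 13.3/4.7 : 11.2/4.7 = 1:2.83:2.38

Final answer: 1:2.83:2.38


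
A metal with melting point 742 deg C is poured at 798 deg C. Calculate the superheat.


Formula: Superheat = T_pour - T_melt
Superheat = 798 - 742 = 56 deg C

Final answer: 56 deg C


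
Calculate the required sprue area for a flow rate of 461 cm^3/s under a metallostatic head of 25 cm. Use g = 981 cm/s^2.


Formula: v = sqrt(2*g*h), A = Q/v
Velocity: v = sqrt(2 * 981 * 25) = sqrt(49050) = 221.4723 cm/s
Sprue area: A = Q / v = 461 / 221.4723 = 2.0815 cm^2


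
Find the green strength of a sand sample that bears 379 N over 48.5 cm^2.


Formula: Compressive Strength = Force / Area
Strength = 379 N / 48.5 cm^2 = 7.8144 N/cm^2

Final answer: 7.8144 N/cm^2


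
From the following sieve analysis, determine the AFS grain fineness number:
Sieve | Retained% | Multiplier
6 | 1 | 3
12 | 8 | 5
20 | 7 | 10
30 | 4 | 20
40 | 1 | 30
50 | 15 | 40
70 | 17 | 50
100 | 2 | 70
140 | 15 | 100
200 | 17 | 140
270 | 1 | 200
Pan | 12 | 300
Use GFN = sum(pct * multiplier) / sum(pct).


Formula: GFN = sum(pct * multiplier) / sum(pct)
sum(pct * multiplier) = 9493
sum(pct) = 100
GFN = 9493 / 100 = 94.93

Final answer: 94.93


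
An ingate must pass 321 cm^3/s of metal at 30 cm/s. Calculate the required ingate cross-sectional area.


Formula: A_ingate = Q / v  (continuity equation)
A = 321 cm^3/s / 30 cm/s = 10.7000 cm^2

10.7000 cm^2


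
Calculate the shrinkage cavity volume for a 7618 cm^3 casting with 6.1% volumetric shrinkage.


Formula: V_shrink = V_casting * shrinkage_pct / 100
V_shrink = 7618 cm^3 * 6.1 / 100 = 464.6980 cm^3


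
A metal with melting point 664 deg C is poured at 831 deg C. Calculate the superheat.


Formula: Superheat = T_pour - T_melt
Superheat = 831 - 664 = 167 deg C

Final answer: 167 deg C


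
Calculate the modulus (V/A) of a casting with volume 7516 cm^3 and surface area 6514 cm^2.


Formula: Casting Modulus M = V / A
M = 7516 cm^3 / 6514 cm^2 = 1.1538 cm


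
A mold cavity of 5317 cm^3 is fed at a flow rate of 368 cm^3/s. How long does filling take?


Formula: t_fill = V_mold / Q_flow
t = 5317 cm^3 / 368 cm^3/s = 14.4484 s

14.4484 s


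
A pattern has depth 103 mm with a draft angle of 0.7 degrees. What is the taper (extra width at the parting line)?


Formula: taper = depth * tan(draft_angle)
tan(0.7 deg) = 0.0122179
taper = 103 mm * 0.0122179 = 1.2584 mm

Final answer: 1.2584 mm


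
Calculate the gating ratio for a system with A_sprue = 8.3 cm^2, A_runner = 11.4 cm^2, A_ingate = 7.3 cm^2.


Sprue:Runner:Ingate = 1 : 11.4/8.3 : 7.3/8.3 = 1:1.37:0.88

1:1.37:0.88


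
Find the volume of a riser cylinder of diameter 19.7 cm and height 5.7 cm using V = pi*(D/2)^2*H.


Formula: V = pi * (D/2)^2 * H  (cylinder volume)
Radius = D/2 = 19.7/2 = 9.85 cm
V = pi * 9.85^2 * 5.7 = 1737.3895 cm^3

Final answer: 1737.3895 cm^3


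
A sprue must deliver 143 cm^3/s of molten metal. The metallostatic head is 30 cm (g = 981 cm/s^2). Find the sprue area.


Formula: v = sqrt(2*g*h), A = Q/v
Velocity: v = sqrt(2 * 981 * 30) = sqrt(58860) = 242.6108 cm/s
Sprue area: A = Q / v = 143 / 242.6108 = 0.5894 cm^2

Answer: 0.5894 cm^2


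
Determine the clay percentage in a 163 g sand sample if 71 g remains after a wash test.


Formula: Clay% = (W_total - W_washed) / W_total * 100
Clay mass = 163 - 71 = 92 g
Clay% = 92 / 163 * 100 = 56.4417%

Final answer: 56.4417%


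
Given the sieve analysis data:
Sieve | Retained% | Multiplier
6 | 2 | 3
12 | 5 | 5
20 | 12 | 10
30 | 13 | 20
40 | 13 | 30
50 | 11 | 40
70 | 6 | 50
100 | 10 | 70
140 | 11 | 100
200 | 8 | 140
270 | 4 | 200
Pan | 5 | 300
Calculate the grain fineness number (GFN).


Formula: GFN = sum(pct * multiplier) / sum(pct)
sum(pct * multiplier) = 6761
sum(pct) = 100
GFN = 6761 / 100 = 67.61

Final answer: 67.61


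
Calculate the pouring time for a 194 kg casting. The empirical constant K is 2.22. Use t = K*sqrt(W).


Formula: t = K * sqrt(W)
sqrt(W) = sqrt(194) = 13.92839
t = 2.22 * 13.92839 = 30.9210 s

30.9210 s


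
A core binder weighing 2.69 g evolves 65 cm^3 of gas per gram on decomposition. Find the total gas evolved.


Formula: V_gas = W_binder * gas_evolution_rate
V = 2.69 g * 65 cm^3/g = 174.8500 cm^3

Final answer: 174.8500 cm^3


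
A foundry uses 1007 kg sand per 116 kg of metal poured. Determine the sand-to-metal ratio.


Formula: Sand-to-Metal Ratio = W_sand / W_metal
Ratio = 1007 kg / 116 kg = 8.6810

Answer: 8.6810


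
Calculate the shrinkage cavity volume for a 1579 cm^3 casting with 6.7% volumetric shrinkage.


Formula: V_shrink = V_casting * shrinkage_pct / 100
V_shrink = 1579 cm^3 * 6.7 / 100 = 105.7930 cm^3

Answer: 105.7930 cm^3


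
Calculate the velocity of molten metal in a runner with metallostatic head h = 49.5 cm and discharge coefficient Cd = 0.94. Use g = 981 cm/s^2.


Formula: v = Cd * sqrt(2 * g * h)  (Torricelli with discharge coefficient)
2*g*h = 2 * 981 * 49.5 = 97119.0 cm^2/s^2
sqrt(97119.0) = 311.63921 cm/s
v = 0.94 * 311.63921 = 292.9409 cm/s

Final answer: 292.9409 cm/s


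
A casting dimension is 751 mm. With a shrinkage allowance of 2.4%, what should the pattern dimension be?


Formula: L_pattern = L_casting * (1 + shrinkage_rate/100)
Shrinkage factor = 1 + 2.4/100 = 1.024
L_pattern = 751 mm * 1.024 = 769.0240 mm

Final answer: 769.0240 mm


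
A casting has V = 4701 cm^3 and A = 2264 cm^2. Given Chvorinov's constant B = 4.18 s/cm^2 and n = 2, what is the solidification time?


Formula: t_s = B * (V/A)^n  (Chvorinov's rule, n=2)
Modulus M = V/A = 4701/2264 = 2.076413 cm
M^2 = 2.076413^2 = 4.311491 cm^2
t_s = 4.18 * 4.311491 = 18.0220 s


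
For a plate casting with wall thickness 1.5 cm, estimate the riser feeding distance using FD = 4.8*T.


Formula: FD = 4.8 * T  (riser feeding-distance rule)
FD = 4.8 * 1.5 cm = 7.2000 cm

7.2000 cm


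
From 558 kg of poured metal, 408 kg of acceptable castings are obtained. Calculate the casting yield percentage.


Formula: Casting Yield = (W_good / W_total) * 100
Yield = (408 kg / 558 kg) * 100 = 73.1183%

Answer: 73.1183%


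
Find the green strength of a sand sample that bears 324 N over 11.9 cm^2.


Formula: Compressive Strength = Force / Area
Strength = 324 N / 11.9 cm^2 = 27.2269 N/cm^2


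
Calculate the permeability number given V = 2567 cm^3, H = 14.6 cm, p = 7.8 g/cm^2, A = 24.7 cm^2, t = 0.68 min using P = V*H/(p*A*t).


Formula: Permeability Number P = (V * H) / (p * A * t)
Numerator: V * H = 2567 * 14.6 = 37478.2
Denominator: p * A * t = 7.8 * 24.7 * 0.68 = 131.0088
P = 37478.2 / 131.0088 = 286.0739

Final answer: 286.0739


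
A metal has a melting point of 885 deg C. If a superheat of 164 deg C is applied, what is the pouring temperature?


Formula: T_pour = T_melt + Superheat
T_pour = 885 + 164 = 1049 deg C

Answer: 1049 deg C


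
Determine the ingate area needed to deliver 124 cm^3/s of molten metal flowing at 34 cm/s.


Formula: A_ingate = Q / v  (continuity equation)
A = 124 cm^3/s / 34 cm/s = 3.6471 cm^2


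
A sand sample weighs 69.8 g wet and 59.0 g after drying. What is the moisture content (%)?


Formula: MC = (W_wet - W_dry) / W_wet * 100
Water mass = 69.8 - 59.0 = 10.8 g
MC = 10.8 / 69.8 * 100 = 15.4728%

Final answer: 15.4728%


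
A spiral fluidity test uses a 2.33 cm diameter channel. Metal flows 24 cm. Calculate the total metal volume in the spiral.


Formula: V = pi * (d/2)^2 * L  (cylinder volume)
Radius = 2.33/2 = 1.165 cm
V = pi * 1.165^2 * 24 = 102.3324 cm^3

Final answer: 102.3324 cm^3


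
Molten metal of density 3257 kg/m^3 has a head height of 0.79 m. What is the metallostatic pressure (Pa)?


Formula: P = rho * g * h
rho * g = 3257 * 9.81 = 31951.17 N/m^3
P = 31951.17 * 0.79 = 25241.4243 Pa

Final answer: 25241.4243 Pa


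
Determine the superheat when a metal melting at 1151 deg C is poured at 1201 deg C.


Formula: Superheat = T_pour - T_melt
Superheat = 1201 - 1151 = 50 deg C

Final answer: 50 deg C


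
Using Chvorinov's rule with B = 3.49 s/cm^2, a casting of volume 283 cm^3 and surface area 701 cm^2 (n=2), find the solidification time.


Formula: t_s = B * (V/A)^n  (Chvorinov's rule, n=2)
Modulus M = V/A = 283/701 = 0.403709 cm
M^2 = 0.403709^2 = 0.162981 cm^2
t_s = 3.49 * 0.162981 = 0.5688 s

0.5688 s


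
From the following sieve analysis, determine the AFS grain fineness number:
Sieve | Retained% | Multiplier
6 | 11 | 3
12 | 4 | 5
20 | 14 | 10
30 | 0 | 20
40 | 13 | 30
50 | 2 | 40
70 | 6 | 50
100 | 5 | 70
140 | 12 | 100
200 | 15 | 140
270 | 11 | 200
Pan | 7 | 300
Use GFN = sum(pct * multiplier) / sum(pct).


Formula: GFN = sum(pct * multiplier) / sum(pct)
sum(pct * multiplier) = 8913
sum(pct) = 100
GFN = 8913 / 100 = 89.13


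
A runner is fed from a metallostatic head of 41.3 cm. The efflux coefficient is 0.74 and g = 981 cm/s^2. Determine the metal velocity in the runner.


Formula: v = Cd * sqrt(2 * g * h)  (Torricelli with discharge coefficient)
2*g*h = 2 * 981 * 41.3 = 81030.6 cm^2/s^2
sqrt(81030.6) = 284.65874 cm/s
v = 0.74 * 284.65874 = 210.6475 cm/s

Final answer: 210.6475 cm/s


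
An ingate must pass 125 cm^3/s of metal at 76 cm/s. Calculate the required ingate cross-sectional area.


Formula: A_ingate = Q / v  (continuity equation)
A = 125 cm^3/s / 76 cm/s = 1.6447 cm^2

Final answer: 1.6447 cm^2


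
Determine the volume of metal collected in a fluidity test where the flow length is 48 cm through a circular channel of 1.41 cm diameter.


Formula: V = pi * (d/2)^2 * L  (cylinder volume)
Radius = 1.41/2 = 0.705 cm
V = pi * 0.705^2 * 48 = 74.9496 cm^3

74.9496 cm^3


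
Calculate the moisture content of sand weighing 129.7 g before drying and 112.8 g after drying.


Formula: MC = (W_wet - W_dry) / W_wet * 100
Water mass = 129.7 - 112.8 = 16.9 g
MC = 16.9 / 129.7 * 100 = 13.0301%

Answer: 13.0301%


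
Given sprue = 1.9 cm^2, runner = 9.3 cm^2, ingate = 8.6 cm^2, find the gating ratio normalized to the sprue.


Sprue:Runner:Ingate = 1 : 9.3/1.9 : 8.6/1.9 = 1:4.89:4.53


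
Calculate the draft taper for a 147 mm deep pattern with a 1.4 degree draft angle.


Formula: taper = depth * tan(draft_angle)
tan(1.4 deg) = 0.0244395
taper = 147 mm * 0.0244395 = 3.5926 mm

3.5926 mm


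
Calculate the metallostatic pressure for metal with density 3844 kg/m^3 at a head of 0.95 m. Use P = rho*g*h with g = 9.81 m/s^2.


Formula: P = rho * g * h
rho * g = 3844 * 9.81 = 37709.64 N/m^3
P = 37709.64 * 0.95 = 35824.1580 Pa


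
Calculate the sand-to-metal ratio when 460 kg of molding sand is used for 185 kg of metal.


Formula: Sand-to-Metal Ratio = W_sand / W_metal
Ratio = 460 kg / 185 kg = 2.4865

2.4865


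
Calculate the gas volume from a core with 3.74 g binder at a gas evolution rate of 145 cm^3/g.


Formula: V_gas = W_binder * gas_evolution_rate
V = 3.74 g * 145 cm^3/g = 542.3000 cm^3

Final answer: 542.3000 cm^3


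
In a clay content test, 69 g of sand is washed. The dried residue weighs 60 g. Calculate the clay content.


Formula: Clay% = (W_total - W_washed) / W_total * 100
Clay mass = 69 - 60 = 9 g
Clay% = 9 / 69 * 100 = 13.0435%

Answer: 13.0435%


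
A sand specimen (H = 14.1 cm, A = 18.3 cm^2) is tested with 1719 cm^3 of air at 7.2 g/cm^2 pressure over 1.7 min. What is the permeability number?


Formula: Permeability Number P = (V * H) / (p * A * t)
Numerator: V * H = 1719 * 14.1 = 24237.9
Denominator: p * A * t = 7.2 * 18.3 * 1.7 = 223.992
P = 24237.9 / 223.992 = 108.2088

Final answer: 108.2088


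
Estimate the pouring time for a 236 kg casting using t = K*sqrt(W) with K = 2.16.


Formula: t = K * sqrt(W)
sqrt(W) = sqrt(236) = 15.36229
t = 2.16 * 15.36229 = 33.1825 s

33.1825 s


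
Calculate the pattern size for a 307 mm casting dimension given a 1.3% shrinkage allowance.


Formula: L_pattern = L_casting * (1 + shrinkage_rate/100)
Shrinkage factor = 1 + 1.3/100 = 1.013
L_pattern = 307 mm * 1.013 = 310.9910 mm

310.9910 mm


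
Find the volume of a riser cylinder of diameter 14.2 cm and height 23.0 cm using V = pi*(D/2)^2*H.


Formula: V = pi * (D/2)^2 * H  (cylinder volume)
Radius = D/2 = 14.2/2 = 7.1 cm
V = pi * 7.1^2 * 23.0 = 3642.4568 cm^3


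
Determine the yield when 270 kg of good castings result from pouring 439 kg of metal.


Formula: Casting Yield = (W_good / W_total) * 100
Yield = (270 kg / 439 kg) * 100 = 61.5034%


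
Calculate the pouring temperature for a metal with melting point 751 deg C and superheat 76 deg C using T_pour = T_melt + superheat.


Formula: T_pour = T_melt + Superheat
T_pour = 751 + 76 = 827 deg C


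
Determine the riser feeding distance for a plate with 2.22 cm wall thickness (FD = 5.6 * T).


Formula: FD = 5.6 * T  (riser feeding-distance rule)
FD = 5.6 * 2.22 cm = 12.4320 cm

Answer: 12.4320 cm


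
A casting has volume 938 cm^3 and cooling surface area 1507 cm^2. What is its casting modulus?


Formula: Casting Modulus M = V / A
M = 938 cm^3 / 1507 cm^2 = 0.6224 cm

0.6224 cm


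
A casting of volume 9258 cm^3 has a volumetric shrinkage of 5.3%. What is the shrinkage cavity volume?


Formula: V_shrink = V_casting * shrinkage_pct / 100
V_shrink = 9258 cm^3 * 5.3 / 100 = 490.6740 cm^3


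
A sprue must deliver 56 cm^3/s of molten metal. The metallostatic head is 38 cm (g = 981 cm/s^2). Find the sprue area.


Formula: v = sqrt(2*g*h), A = Q/v
Velocity: v = sqrt(2 * 981 * 38) = sqrt(74556) = 273.0494 cm/s
Sprue area: A = Q / v = 56 / 273.0494 = 0.2051 cm^2


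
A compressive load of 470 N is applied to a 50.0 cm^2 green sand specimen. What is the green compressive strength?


Formula: Compressive Strength = Force / Area
Strength = 470 N / 50.0 cm^2 = 9.4000 N/cm^2


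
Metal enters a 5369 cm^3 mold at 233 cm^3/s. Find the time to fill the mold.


Formula: t_fill = V_mold / Q_flow
t = 5369 cm^3 / 233 cm^3/s = 23.0429 s

Answer: 23.0429 s


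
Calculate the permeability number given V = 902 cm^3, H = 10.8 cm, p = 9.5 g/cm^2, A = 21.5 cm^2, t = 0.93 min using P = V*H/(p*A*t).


Formula: Permeability Number P = (V * H) / (p * A * t)
Numerator: V * H = 902 * 10.8 = 9741.6
Denominator: p * A * t = 9.5 * 21.5 * 0.93 = 189.9525
P = 9741.6 / 189.9525 = 51.2844


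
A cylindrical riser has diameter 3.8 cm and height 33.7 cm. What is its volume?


Formula: V = pi * (D/2)^2 * H  (cylinder volume)
Radius = D/2 = 3.8/2 = 1.9 cm
V = pi * 1.9^2 * 33.7 = 382.1967 cm^3


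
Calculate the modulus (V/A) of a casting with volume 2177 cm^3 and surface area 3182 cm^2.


Formula: Casting Modulus M = V / A
M = 2177 cm^3 / 3182 cm^2 = 0.6842 cm


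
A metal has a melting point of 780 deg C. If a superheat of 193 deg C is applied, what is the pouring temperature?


Formula: T_pour = T_melt + Superheat
T_pour = 780 + 193 = 973 deg C


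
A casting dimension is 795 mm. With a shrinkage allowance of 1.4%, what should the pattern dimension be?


Formula: L_pattern = L_casting * (1 + shrinkage_rate/100)
Shrinkage factor = 1 + 1.4/100 = 1.014
L_pattern = 795 mm * 1.014 = 806.1300 mm


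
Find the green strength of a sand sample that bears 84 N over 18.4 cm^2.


Formula: Compressive Strength = Force / Area
Strength = 84 N / 18.4 cm^2 = 4.5652 N/cm^2

4.5652 N/cm^2


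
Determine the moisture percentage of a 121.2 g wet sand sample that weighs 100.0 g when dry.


Formula: MC = (W_wet - W_dry) / W_wet * 100
Water mass = 121.2 - 100.0 = 21.2 g
MC = 21.2 / 121.2 * 100 = 17.4917%

Final answer: 17.4917%


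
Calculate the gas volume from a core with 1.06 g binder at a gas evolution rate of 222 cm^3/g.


Formula: V_gas = W_binder * gas_evolution_rate
V = 1.06 g * 222 cm^3/g = 235.3200 cm^3

Final answer: 235.3200 cm^3


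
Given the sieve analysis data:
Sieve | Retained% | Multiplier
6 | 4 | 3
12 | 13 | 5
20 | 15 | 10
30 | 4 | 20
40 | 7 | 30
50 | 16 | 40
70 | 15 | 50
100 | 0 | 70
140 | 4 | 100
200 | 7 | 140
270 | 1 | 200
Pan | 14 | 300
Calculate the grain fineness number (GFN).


Formula: GFN = sum(pct * multiplier) / sum(pct)
sum(pct * multiplier) = 7687
sum(pct) = 100
GFN = 7687 / 100 = 76.87

76.87


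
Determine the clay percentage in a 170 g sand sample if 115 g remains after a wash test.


Formula: Clay% = (W_total - W_washed) / W_total * 100
Clay mass = 170 - 115 = 55 g
Clay% = 55 / 170 * 100 = 32.3529%

Final answer: 32.3529%


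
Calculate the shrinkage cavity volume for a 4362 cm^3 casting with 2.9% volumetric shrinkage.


Formula: V_shrink = V_casting * shrinkage_pct / 100
V_shrink = 4362 cm^3 * 2.9 / 100 = 126.4980 cm^3

Final answer: 126.4980 cm^3


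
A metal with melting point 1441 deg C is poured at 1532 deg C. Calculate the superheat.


Formula: Superheat = T_pour - T_melt
Superheat = 1532 - 1441 = 91 deg C

91 deg C


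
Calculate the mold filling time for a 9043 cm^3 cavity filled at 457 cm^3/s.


Formula: t_fill = V_mold / Q_flow
t = 9043 cm^3 / 457 cm^3/s = 19.7877 s

Final answer: 19.7877 s


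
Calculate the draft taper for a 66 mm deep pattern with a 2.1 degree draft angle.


Formula: taper = depth * tan(draft_angle)
tan(2.1 deg) = 0.0366683
taper = 66 mm * 0.0366683 = 2.4201 mm

Answer: 2.4201 mm


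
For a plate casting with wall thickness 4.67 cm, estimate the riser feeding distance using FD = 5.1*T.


Formula: FD = 5.1 * T  (riser feeding-distance rule)
FD = 5.1 * 4.67 cm = 23.8170 cm


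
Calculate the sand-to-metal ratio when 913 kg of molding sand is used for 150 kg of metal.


Formula: Sand-to-Metal Ratio = W_sand / W_metal
Ratio = 913 kg / 150 kg = 6.0867

Answer: 6.0867


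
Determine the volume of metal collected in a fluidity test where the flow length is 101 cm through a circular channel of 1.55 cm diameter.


Formula: V = pi * (d/2)^2 * L  (cylinder volume)
Radius = 1.55/2 = 0.775 cm
V = pi * 0.775^2 * 101 = 190.5788 cm^3

190.5788 cm^3


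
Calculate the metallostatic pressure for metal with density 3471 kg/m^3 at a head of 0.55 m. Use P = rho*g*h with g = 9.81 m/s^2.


Formula: P = rho * g * h
rho * g = 3471 * 9.81 = 34050.51 N/m^3
P = 34050.51 * 0.55 = 18727.7805 Pa

18727.7805 Pa


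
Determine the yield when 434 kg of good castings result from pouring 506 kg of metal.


Formula: Casting Yield = (W_good / W_total) * 100
Yield = (434 kg / 506 kg) * 100 = 85.7708%

Final answer: 85.7708%


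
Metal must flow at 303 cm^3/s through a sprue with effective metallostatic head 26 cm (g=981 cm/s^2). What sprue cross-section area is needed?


Formula: v = sqrt(2*g*h), A = Q/v
Velocity: v = sqrt(2 * 981 * 26) = sqrt(51012) = 225.8584 cm/s
Sprue area: A = Q / v = 303 / 225.8584 = 1.3415 cm^2

Answer: 1.3415 cm^2


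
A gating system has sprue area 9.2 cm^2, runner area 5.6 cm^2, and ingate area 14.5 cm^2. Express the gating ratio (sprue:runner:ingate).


Sprue:Runner:Ingate = 1 : 5.6/9.2 : 14.5/9.2 = 1:0.61:1.58


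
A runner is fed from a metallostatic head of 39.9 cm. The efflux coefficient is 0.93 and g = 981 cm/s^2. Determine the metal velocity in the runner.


Formula: v = Cd * sqrt(2 * g * h)  (Torricelli with discharge coefficient)
2*g*h = 2 * 981 * 39.9 = 78283.8 cm^2/s^2
sqrt(78283.8) = 279.79242 cm/s
v = 0.93 * 279.79242 = 260.2070 cm/s


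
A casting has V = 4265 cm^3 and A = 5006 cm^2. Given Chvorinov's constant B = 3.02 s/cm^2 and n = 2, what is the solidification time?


Formula: t_s = B * (V/A)^n  (Chvorinov's rule, n=2)
Modulus M = V/A = 4265/5006 = 0.851978 cm
M^2 = 0.851978^2 = 0.725867 cm^2
t_s = 3.02 * 0.725867 = 2.1921 s

Answer: 2.1921 s


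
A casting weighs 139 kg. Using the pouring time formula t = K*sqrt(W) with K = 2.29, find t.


Formula: t = K * sqrt(W)
sqrt(W) = sqrt(139) = 11.78983
t = 2.29 * 11.78983 = 26.9987 s

Answer: 26.9987 s


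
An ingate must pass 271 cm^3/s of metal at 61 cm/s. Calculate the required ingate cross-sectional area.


Formula: A_ingate = Q / v  (continuity equation)
A = 271 cm^3/s / 61 cm/s = 4.4426 cm^2


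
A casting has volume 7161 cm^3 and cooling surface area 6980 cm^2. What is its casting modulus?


Formula: Casting Modulus M = V / A
M = 7161 cm^3 / 6980 cm^2 = 1.0259 cm


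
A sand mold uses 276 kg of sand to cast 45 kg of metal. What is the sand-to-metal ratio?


Formula: Sand-to-Metal Ratio = W_sand / W_metal
Ratio = 276 kg / 45 kg = 6.1333

Answer: 6.1333


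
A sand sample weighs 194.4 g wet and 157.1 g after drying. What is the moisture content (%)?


Formula: MC = (W_wet - W_dry) / W_wet * 100
Water mass = 194.4 - 157.1 = 37.3 g
MC = 37.3 / 194.4 * 100 = 19.1872%

19.1872%


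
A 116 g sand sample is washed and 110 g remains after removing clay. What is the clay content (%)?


Formula: Clay% = (W_total - W_washed) / W_total * 100
Clay mass = 116 - 110 = 6 g
Clay% = 6 / 116 * 100 = 5.1724%


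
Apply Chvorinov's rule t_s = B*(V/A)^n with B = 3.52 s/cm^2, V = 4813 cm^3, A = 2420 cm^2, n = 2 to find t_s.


Formula: t_s = B * (V/A)^n  (Chvorinov's rule, n=2)
Modulus M = V/A = 4813/2420 = 1.988843 cm
M^2 = 1.988843^2 = 3.955496 cm^2
t_s = 3.52 * 3.955496 = 13.9233 s


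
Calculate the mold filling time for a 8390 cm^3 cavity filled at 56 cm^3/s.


Formula: t_fill = V_mold / Q_flow
t = 8390 cm^3 / 56 cm^3/s = 149.8214 s


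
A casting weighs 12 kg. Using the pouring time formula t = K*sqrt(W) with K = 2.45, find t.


Formula: t = K * sqrt(W)
sqrt(W) = sqrt(12) = 3.46410
t = 2.45 * 3.46410 = 8.4870 s

Final answer: 8.4870 s


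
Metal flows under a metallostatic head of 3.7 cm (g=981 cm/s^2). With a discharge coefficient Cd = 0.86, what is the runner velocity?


Formula: v = Cd * sqrt(2 * g * h)  (Torricelli with discharge coefficient)
2*g*h = 2 * 981 * 3.7 = 7259.4 cm^2/s^2
sqrt(7259.4) = 85.20211 cm/s
v = 0.86 * 85.20211 = 73.2738 cm/s

73.2738 cm/s


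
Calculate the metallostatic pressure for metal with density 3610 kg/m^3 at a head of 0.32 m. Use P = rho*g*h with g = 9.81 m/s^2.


Formula: P = rho * g * h
rho * g = 3610 * 9.81 = 35414.1 N/m^3
P = 35414.1 * 0.32 = 11332.5120 Pa

Answer: 11332.5120 Pa


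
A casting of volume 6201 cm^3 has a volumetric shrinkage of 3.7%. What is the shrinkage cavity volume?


Formula: V_shrink = V_casting * shrinkage_pct / 100
V_shrink = 6201 cm^3 * 3.7 / 100 = 229.4370 cm^3

Final answer: 229.4370 cm^3


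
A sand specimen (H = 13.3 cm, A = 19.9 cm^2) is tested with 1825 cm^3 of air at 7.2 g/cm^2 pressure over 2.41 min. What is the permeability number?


Formula: Permeability Number P = (V * H) / (p * A * t)
Numerator: V * H = 1825 * 13.3 = 24272.5
Denominator: p * A * t = 7.2 * 19.9 * 2.41 = 345.3048
P = 24272.5 / 345.3048 = 70.2930

Final answer: 70.2930


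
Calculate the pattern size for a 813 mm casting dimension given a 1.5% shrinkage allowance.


Formula: L_pattern = L_casting * (1 + shrinkage_rate/100)
Shrinkage factor = 1 + 1.5/100 = 1.015
L_pattern = 813 mm * 1.015 = 825.1950 mm


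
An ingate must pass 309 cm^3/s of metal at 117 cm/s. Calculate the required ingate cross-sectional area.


Formula: A_ingate = Q / v  (continuity equation)
A = 309 cm^3/s / 117 cm/s = 2.6410 cm^2

2.6410 cm^2


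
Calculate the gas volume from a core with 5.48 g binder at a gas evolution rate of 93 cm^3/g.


Formula: V_gas = W_binder * gas_evolution_rate
V = 5.48 g * 93 cm^3/g = 509.6400 cm^3

Final answer: 509.6400 cm^3


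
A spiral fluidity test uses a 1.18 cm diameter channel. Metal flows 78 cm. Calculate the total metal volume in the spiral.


Formula: V = pi * (d/2)^2 * L  (cylinder volume)
Radius = 1.18/2 = 0.59 cm
V = pi * 0.59^2 * 78 = 85.2999 cm^3


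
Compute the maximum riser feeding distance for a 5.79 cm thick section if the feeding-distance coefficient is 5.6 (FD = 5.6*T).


Formula: FD = 5.6 * T  (riser feeding-distance rule)
FD = 5.6 * 5.79 cm = 32.4240 cm


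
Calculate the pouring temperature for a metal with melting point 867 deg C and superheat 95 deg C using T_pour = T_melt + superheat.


Formula: T_pour = T_melt + Superheat
T_pour = 867 + 95 = 962 deg C


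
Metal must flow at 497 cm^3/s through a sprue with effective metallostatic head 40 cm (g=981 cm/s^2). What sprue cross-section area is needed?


Formula: v = sqrt(2*g*h), A = Q/v
Velocity: v = sqrt(2 * 981 * 40) = sqrt(78480) = 280.1428 cm/s
Sprue area: A = Q / v = 497 / 280.1428 = 1.7741 cm^2

Final answer: 1.7741 cm^2


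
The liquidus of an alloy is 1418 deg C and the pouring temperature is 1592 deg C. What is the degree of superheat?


Formula: Superheat = T_pour - T_melt
Superheat = 1592 - 1418 = 174 deg C


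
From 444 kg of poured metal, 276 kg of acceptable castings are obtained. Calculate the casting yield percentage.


Formula: Casting Yield = (W_good / W_total) * 100
Yield = (276 kg / 444 kg) * 100 = 62.1622%

Answer: 62.1622%


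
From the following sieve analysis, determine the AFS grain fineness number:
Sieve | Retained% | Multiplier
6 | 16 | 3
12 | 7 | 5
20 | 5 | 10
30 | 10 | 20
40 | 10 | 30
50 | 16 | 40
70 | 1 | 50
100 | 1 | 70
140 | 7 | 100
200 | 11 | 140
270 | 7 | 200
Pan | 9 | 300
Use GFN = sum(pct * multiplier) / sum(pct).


Formula: GFN = sum(pct * multiplier) / sum(pct)
sum(pct * multiplier) = 7733
sum(pct) = 100
GFN = 7733 / 100 = 77.33
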